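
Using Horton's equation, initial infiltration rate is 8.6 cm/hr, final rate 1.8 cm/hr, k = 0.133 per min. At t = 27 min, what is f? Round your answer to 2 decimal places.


Step 1: f = fc + (f0 - fc) * exp(-k * t)
Step 2: exp(-0.133 * 27) = 0.027571
Step 3: f = 1.8 + (8.6 - 1.8) * 0.027571
Step 4: f = 1.8 + 6.8 * 0.027571
Step 5: f = 1.99 cm/hr

1.99


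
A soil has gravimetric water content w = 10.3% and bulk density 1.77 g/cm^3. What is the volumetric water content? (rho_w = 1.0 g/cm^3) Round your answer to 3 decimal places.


Step 1: theta = (w / 100) * BD / rho_w
Step 2: theta = (10.3 / 100) * 1.77 / 1.0
Step 3: theta = 0.103 * 1.77
Step 4: theta = 0.182

0.182


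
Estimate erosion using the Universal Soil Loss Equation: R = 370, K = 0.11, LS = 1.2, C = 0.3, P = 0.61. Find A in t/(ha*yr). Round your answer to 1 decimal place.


Step 1: A = R * K * LS * C * P
Step 2: R * K = 370 * 0.11 = 40.7
Step 3: (R*K) * LS = 40.7 * 1.2 = 48.84
Step 4: * C * P = 48.84 * 0.3 * 0.61 = 8.9
Step 5: A = 8.9 t/(ha*yr)

8.9


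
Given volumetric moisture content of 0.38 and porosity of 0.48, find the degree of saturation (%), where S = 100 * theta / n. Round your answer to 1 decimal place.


Step 1: S = 100 * theta_v / n
Step 2: S = 100 * 0.38 / 0.48
Step 3: S = 79.2%

79.2


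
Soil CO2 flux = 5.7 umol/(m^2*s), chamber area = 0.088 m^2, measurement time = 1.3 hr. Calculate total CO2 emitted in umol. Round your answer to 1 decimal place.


Step 1: Convert time to seconds: 1.3 hr * 3600 = 4680.0 s
Step 2: Total = flux * area * time_s
Step 3: Total = 5.7 * 0.088 * 4680.0
Step 4: Total = 2347.5 umol

2347.5


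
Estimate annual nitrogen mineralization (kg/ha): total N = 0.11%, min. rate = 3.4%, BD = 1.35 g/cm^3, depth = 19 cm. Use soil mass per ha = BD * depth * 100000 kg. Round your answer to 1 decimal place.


Step 1: Soil mass per ha = BD * depth * 100000 = 1.35 * 19 * 100000 = 2565000 kg
Step 2: Total N pool = soil mass * N%/100 = 2565000 * 0.11/100 = 2821.5 kg/ha
Step 3: N mineralized = N pool * rate%/100 = 2821.5 * 3.4/100 = 95.9 kg/ha/yr

95.9


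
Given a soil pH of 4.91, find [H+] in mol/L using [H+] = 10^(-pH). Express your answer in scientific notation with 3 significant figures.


Step 1: [H+] = 10^(-pH)
Step 2: [H+] = 10^(-4.91)
Step 3: [H+] = 1.23e-05 mol/L

1.23e-05


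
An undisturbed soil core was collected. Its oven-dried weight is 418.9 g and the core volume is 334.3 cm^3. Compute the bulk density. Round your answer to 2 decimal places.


Step 1: Identify the formula: BD = dry mass / volume
Step 2: Substitute values: BD = 418.9 / 334.3
Step 3: BD = 1.25 g/cm^3

1.25


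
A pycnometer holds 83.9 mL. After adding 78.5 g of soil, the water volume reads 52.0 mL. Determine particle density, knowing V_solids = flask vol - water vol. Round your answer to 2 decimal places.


Step 1: Volume of solids = flask volume - water volume with soil
Step 2: V_solids = 83.9 - 52.0 = 31.9 mL
Step 3: Particle density = mass / V_solids = 78.5 / 31.9 = 2.46 g/cm^3

2.46


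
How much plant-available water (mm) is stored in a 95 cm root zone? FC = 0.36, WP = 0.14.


Step 1: Available water = (FC - WP) * depth * 10
Step 2: AW = (0.36 - 0.14) * 95 * 10
Step 3: AW = 0.22 * 95 * 10
Step 4: AW = 209.0 mm

209.0


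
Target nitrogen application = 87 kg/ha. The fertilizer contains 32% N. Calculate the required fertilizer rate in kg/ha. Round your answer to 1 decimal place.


Step 1: Fertilizer rate = target N / (N content / 100)
Step 2: Rate = 87 / (32 / 100)
Step 3: Rate = 87 / 0.32
Step 4: Rate = 271.9 kg/ha

271.9


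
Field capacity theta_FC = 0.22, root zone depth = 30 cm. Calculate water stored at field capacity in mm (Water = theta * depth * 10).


Step 1: Water (mm) = theta_FC * depth (cm) * 10
Step 2: Water = 0.22 * 30 * 10
Step 3: Water = 66.0 mm

66.0


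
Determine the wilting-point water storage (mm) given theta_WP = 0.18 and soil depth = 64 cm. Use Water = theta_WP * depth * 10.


Step 1: Water (mm) = theta_WP * depth * 10
Step 2: Water = 0.18 * 64 * 10
Step 3: Water = 115.2 mm

115.2


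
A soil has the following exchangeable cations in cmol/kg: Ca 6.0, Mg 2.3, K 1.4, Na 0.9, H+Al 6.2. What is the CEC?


Step 1: CEC = Ca + Mg + K + Na + (H+Al)
Step 2: CEC = 6.0 + 2.3 + 1.4 + 0.9 + 6.2
Step 3: CEC = 16.8 cmol/kg

16.8


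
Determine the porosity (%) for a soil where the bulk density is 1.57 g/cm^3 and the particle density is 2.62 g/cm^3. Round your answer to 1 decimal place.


Step 1: Formula: n = 100 * (1 - BD / PD)
Step 2: n = 100 * (1 - 1.57 / 2.62)
Step 3: n = 100 * (1 - 0.59924)
Step 4: n = 40.1%

40.1


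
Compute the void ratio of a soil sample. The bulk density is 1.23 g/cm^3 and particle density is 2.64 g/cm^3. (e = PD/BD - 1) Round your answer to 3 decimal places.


Step 1: e = PD / BD - 1
Step 2: e = 2.64 / 1.23 - 1
Step 3: e = 2.14634 - 1
Step 4: e = 1.146

1.146


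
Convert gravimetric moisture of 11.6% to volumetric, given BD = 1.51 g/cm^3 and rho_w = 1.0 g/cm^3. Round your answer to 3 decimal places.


Step 1: theta = (w / 100) * BD / rho_w
Step 2: theta = (11.6 / 100) * 1.51 / 1.0
Step 3: theta = 0.116 * 1.51
Step 4: theta = 0.175

0.175


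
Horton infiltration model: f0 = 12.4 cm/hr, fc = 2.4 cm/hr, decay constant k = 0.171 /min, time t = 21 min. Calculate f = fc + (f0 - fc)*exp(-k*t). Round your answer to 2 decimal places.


Step 1: f = fc + (f0 - fc) * exp(-k * t)
Step 2: exp(-0.171 * 21) = 0.027571
Step 3: f = 2.4 + (12.4 - 2.4) * 0.027571
Step 4: f = 2.4 + 10.0 * 0.027571
Step 5: f = 2.68 cm/hr

2.68


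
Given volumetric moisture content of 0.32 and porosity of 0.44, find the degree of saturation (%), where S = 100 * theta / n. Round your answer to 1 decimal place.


Step 1: S = 100 * theta_v / n
Step 2: S = 100 * 0.32 / 0.44
Step 3: S = 72.7%

72.7


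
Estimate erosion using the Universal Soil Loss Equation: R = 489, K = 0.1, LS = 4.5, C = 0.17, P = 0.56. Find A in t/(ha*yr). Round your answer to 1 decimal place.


Step 1: A = R * K * LS * C * P
Step 2: R * K = 489 * 0.1 = 48.9
Step 3: (R*K) * LS = 48.9 * 4.5 = 220.05
Step 4: * C * P = 220.05 * 0.17 * 0.56 = 20.9
Step 5: A = 20.9 t/(ha*yr)

20.9


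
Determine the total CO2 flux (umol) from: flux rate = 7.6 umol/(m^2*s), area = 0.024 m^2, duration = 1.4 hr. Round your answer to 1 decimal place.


Step 1: Convert time to seconds: 1.4 hr * 3600 = 5040.0 s
Step 2: Total = flux * area * time_s
Step 3: Total = 7.6 * 0.024 * 5040.0
Step 4: Total = 919.3 umol

919.3


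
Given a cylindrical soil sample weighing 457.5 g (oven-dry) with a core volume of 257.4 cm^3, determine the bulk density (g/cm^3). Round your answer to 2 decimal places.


Step 1: Identify the formula: BD = dry mass / volume
Step 2: Substitute values: BD = 457.5 / 257.4
Step 3: BD = 1.78 g/cm^3

1.78


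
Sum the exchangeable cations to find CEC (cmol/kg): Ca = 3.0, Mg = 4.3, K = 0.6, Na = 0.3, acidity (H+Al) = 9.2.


Step 1: CEC = Ca + Mg + K + Na + (H+Al)
Step 2: CEC = 3.0 + 4.3 + 0.6 + 0.3 + 9.2
Step 3: CEC = 17.4 cmol/kg

17.4


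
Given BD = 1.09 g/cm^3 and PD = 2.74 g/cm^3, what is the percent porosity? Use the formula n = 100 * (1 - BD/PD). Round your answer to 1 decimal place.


Step 1: Formula: n = 100 * (1 - BD / PD)
Step 2: n = 100 * (1 - 1.09 / 2.74)
Step 3: n = 100 * (1 - 0.39781)
Step 4: n = 60.2%

60.2


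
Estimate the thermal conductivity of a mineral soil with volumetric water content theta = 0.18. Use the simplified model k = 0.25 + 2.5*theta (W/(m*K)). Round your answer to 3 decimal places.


Step 1: k = 0.25 + 2.5 * theta
Step 2: k = 0.25 + 2.5 * 0.18
Step 3: k = 0.25 + 0.45
Step 4: k = 0.7 W/(m*K)

0.7


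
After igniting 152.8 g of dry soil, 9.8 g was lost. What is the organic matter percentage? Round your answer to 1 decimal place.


Step 1: OM% = 100 * LOI / sample mass
Step 2: OM = 100 * 9.8 / 152.8
Step 3: OM = 6.4%

6.4


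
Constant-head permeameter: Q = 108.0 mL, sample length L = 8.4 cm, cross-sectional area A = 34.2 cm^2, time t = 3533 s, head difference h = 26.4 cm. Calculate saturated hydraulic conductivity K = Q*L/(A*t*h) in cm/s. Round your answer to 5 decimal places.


Step 1: K = Q * L / (A * t * h)
Step 2: Numerator = 108.0 * 8.4 = 907.2
Step 3: Denominator = 34.2 * 3533 * 26.4 = 3189875.04
Step 4: K = 907.2 / 3189875.04 = 0.00028 cm/s

0.00028


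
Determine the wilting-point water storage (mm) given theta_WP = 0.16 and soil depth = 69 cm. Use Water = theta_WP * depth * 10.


Step 1: Water (mm) = theta_WP * depth * 10
Step 2: Water = 0.16 * 69 * 10
Step 3: Water = 110.4 mm

110.4


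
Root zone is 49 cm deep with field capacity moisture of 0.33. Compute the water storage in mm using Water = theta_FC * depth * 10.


Step 1: Water (mm) = theta_FC * depth (cm) * 10
Step 2: Water = 0.33 * 49 * 10
Step 3: Water = 161.7 mm

161.7


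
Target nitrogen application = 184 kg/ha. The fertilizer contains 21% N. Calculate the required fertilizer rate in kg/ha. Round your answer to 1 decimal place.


Step 1: Fertilizer rate = target N / (N content / 100)
Step 2: Rate = 184 / (21 / 100)
Step 3: Rate = 184 / 0.21
Step 4: Rate = 876.2 kg/ha

876.2


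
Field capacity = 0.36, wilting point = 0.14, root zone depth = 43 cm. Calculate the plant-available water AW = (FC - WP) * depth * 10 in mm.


Step 1: Available water = (FC - WP) * depth * 10
Step 2: AW = (0.36 - 0.14) * 43 * 10
Step 3: AW = 0.22 * 43 * 10
Step 4: AW = 94.6 mm

94.6


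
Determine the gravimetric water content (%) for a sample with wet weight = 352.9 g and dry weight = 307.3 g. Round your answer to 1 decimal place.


Step 1: Water mass = wet - dry = 352.9 - 307.3 = 45.6 g
Step 2: w = 100 * water mass / dry mass
Step 3: w = 100 * 45.6 / 307.3 = 14.8%

14.8


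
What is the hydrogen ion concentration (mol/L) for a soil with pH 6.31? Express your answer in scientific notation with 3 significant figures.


Step 1: [H+] = 10^(-pH)
Step 2: [H+] = 10^(-6.31)
Step 3: [H+] = 4.90e-07 mol/L

4.90e-07


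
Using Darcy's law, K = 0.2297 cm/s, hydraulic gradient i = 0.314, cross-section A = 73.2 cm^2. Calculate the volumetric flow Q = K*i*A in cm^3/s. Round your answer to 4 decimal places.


Step 1: Apply Darcy's law: Q = K * i * A
Step 2: Q = 0.2297 * 0.314 * 73.2
Step 3: Q = 5.2796 cm^3/s

5.2796


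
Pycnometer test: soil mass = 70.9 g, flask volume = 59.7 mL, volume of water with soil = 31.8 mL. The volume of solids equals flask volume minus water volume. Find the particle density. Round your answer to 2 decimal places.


Step 1: Volume of solids = flask volume - water volume with soil
Step 2: V_solids = 59.7 - 31.8 = 27.9 mL
Step 3: Particle density = mass / V_solids = 70.9 / 27.9 = 2.54 g/cm^3

2.54


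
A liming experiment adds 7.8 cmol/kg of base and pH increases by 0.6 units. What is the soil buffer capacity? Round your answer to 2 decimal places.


Step 1: BC = change in base / change in pH
Step 2: BC = 7.8 / 0.6
Step 3: BC = 13.0 cmol/(kg*pH unit)

13.0


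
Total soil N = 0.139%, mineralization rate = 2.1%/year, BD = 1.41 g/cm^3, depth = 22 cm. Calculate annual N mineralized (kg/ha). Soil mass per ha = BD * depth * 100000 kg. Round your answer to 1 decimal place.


Step 1: Soil mass per ha = BD * depth * 100000 = 1.41 * 22 * 100000 = 3102000 kg
Step 2: Total N pool = soil mass * N%/100 = 3102000 * 0.139/100 = 4311.78 kg/ha
Step 3: N mineralized = N pool * rate%/100 = 4311.78 * 2.1/100 = 90.5 kg/ha/yr

90.5


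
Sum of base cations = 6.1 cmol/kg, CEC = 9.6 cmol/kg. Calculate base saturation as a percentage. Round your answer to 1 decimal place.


Step 1: BS = 100 * (sum of bases) / CEC
Step 2: BS = 100 * 6.1 / 9.6
Step 3: BS = 63.5%

63.5


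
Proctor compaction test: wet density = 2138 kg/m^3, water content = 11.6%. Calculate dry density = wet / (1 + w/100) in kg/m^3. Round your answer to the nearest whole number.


Step 1: Dry density = wet density / (1 + w/100)
Step 2: Dry density = 2138 / (1 + 11.6/100)
Step 3: Dry density = 2138 / 1.116
Step 4: Dry density = 1916 kg/m^3

1916


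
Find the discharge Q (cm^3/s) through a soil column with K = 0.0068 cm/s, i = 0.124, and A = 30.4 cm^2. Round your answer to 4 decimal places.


Step 1: Apply Darcy's law: Q = K * i * A
Step 2: Q = 0.0068 * 0.124 * 30.4
Step 3: Q = 0.0256 cm^3/s

0.0256


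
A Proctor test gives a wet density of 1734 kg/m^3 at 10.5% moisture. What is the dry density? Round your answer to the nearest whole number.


Step 1: Dry density = wet density / (1 + w/100)
Step 2: Dry density = 1734 / (1 + 10.5/100)
Step 3: Dry density = 1734 / 1.105
Step 4: Dry density = 1569 kg/m^3

1569


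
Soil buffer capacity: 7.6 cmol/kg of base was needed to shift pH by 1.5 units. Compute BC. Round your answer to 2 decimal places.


Step 1: BC = change in base / change in pH
Step 2: BC = 7.6 / 1.5
Step 3: BC = 5.07 cmol/(kg*pH unit)

5.07


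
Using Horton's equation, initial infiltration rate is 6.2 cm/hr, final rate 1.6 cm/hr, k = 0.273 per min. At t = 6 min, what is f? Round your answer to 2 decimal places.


Step 1: f = fc + (f0 - fc) * exp(-k * t)
Step 2: exp(-0.273 * 6) = 0.194368
Step 3: f = 1.6 + (6.2 - 1.6) * 0.194368
Step 4: f = 1.6 + 4.6 * 0.194368
Step 5: f = 2.49 cm/hr

2.49


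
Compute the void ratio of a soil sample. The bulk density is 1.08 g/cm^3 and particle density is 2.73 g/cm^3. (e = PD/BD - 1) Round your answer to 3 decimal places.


Step 1: e = PD / BD - 1
Step 2: e = 2.73 / 1.08 - 1
Step 3: e = 2.52778 - 1
Step 4: e = 1.528

1.528


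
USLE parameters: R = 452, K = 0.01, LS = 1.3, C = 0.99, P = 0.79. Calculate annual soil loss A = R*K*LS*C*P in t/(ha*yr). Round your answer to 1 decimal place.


Step 1: A = R * K * LS * C * P
Step 2: R * K = 452 * 0.01 = 4.52
Step 3: (R*K) * LS = 4.52 * 1.3 = 5.876
Step 4: * C * P = 5.876 * 0.99 * 0.79 = 4.6
Step 5: A = 4.6 t/(ha*yr)

4.6


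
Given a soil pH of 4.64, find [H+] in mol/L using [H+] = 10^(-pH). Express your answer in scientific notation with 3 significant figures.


Step 1: [H+] = 10^(-pH)
Step 2: [H+] = 10^(-4.64)
Step 3: [H+] = 2.29e-05 mol/L

2.29e-05


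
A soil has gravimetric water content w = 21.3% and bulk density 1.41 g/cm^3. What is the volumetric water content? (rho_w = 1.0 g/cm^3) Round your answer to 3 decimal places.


Step 1: theta = (w / 100) * BD / rho_w
Step 2: theta = (21.3 / 100) * 1.41 / 1.0
Step 3: theta = 0.213 * 1.41
Step 4: theta = 0.3

0.3


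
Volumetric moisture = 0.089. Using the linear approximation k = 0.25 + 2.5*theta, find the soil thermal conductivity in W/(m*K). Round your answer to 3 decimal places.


Step 1: k = 0.25 + 2.5 * theta
Step 2: k = 0.25 + 2.5 * 0.089
Step 3: k = 0.25 + 0.223
Step 4: k = 0.473 W/(m*K)

0.473


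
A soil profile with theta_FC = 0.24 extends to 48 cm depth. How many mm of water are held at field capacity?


Step 1: Water (mm) = theta_FC * depth (cm) * 10
Step 2: Water = 0.24 * 48 * 10
Step 3: Water = 115.2 mm

115.2


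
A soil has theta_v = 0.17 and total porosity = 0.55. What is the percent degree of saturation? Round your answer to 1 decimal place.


Step 1: S = 100 * theta_v / n
Step 2: S = 100 * 0.17 / 0.55
Step 3: S = 30.9%

30.9


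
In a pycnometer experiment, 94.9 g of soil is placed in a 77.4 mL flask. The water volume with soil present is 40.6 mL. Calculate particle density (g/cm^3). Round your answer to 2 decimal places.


Step 1: Volume of solids = flask volume - water volume with soil
Step 2: V_solids = 77.4 - 40.6 = 36.8 mL
Step 3: Particle density = mass / V_solids = 94.9 / 36.8 = 2.58 g/cm^3

2.58


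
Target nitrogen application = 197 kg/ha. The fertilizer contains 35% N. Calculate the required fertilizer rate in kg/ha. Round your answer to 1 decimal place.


Step 1: Fertilizer rate = target N / (N content / 100)
Step 2: Rate = 197 / (35 / 100)
Step 3: Rate = 197 / 0.35
Step 4: Rate = 562.9 kg/ha

562.9


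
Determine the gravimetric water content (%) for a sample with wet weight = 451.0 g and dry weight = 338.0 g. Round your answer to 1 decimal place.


Step 1: Water mass = wet - dry = 451.0 - 338.0 = 113.0 g
Step 2: w = 100 * water mass / dry mass
Step 3: w = 100 * 113.0 / 338.0 = 33.4%

33.4


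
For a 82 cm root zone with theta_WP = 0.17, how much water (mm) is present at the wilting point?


Step 1: Water (mm) = theta_WP * depth * 10
Step 2: Water = 0.17 * 82 * 10
Step 3: Water = 139.4 mm

139.4


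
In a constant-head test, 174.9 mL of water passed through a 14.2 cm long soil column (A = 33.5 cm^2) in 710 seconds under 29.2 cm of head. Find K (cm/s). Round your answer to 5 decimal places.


Step 1: K = Q * L / (A * t * h)
Step 2: Numerator = 174.9 * 14.2 = 2483.58
Step 3: Denominator = 33.5 * 710 * 29.2 = 694522.0
Step 4: K = 2483.58 / 694522.0 = 0.00358 cm/s

0.00358


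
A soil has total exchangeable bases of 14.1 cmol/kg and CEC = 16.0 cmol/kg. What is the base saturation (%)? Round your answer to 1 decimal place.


Step 1: BS = 100 * (sum of bases) / CEC
Step 2: BS = 100 * 14.1 / 16.0
Step 3: BS = 88.1%

88.1


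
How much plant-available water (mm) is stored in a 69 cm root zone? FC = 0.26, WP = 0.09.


Step 1: Available water = (FC - WP) * depth * 10
Step 2: AW = (0.26 - 0.09) * 69 * 10
Step 3: AW = 0.17 * 69 * 10
Step 4: AW = 117.3 mm

117.3


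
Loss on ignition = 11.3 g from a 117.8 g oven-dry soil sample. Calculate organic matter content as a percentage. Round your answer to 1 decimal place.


Step 1: OM% = 100 * LOI / sample mass
Step 2: OM = 100 * 11.3 / 117.8
Step 3: OM = 9.6%

9.6


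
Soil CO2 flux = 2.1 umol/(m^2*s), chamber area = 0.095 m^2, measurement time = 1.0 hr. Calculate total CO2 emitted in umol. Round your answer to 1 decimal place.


Step 1: Convert time to seconds: 1.0 hr * 3600 = 3600.0 s
Step 2: Total = flux * area * time_s
Step 3: Total = 2.1 * 0.095 * 3600.0
Step 4: Total = 718.2 umol

718.2


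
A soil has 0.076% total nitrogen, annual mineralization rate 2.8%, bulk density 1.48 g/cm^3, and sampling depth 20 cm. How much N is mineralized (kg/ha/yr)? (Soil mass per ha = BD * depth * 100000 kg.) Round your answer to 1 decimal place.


Step 1: Soil mass per ha = BD * depth * 100000 = 1.48 * 20 * 100000 = 2960000 kg
Step 2: Total N pool = soil mass * N%/100 = 2960000 * 0.076/100 = 2249.6 kg/ha
Step 3: N mineralized = N pool * rate%/100 = 2249.6 * 2.8/100 = 63.0 kg/ha/yr

63.0


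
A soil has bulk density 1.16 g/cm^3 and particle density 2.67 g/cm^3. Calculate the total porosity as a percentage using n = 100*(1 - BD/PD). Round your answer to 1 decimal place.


Step 1: Formula: n = 100 * (1 - BD / PD)
Step 2: n = 100 * (1 - 1.16 / 2.67)
Step 3: n = 100 * (1 - 0.43446)
Step 4: n = 56.6%

56.6


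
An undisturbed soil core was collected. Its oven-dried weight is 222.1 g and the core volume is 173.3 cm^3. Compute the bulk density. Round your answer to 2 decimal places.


Step 1: Identify the formula: BD = dry mass / volume
Step 2: Substitute values: BD = 222.1 / 173.3
Step 3: BD = 1.28 g/cm^3

1.28


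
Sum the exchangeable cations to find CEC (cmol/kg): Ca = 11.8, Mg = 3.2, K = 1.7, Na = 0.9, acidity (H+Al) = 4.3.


Step 1: CEC = Ca + Mg + K + Na + (H+Al)
Step 2: CEC = 11.8 + 3.2 + 1.7 + 0.9 + 4.3
Step 3: CEC = 21.9 cmol/kg

21.9


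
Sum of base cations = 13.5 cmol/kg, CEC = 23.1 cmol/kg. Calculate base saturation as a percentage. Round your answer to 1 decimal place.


Step 1: BS = 100 * (sum of bases) / CEC
Step 2: BS = 100 * 13.5 / 23.1
Step 3: BS = 58.4%

58.4


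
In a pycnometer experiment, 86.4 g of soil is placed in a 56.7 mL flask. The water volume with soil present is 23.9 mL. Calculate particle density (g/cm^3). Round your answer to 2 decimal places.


Step 1: Volume of solids = flask volume - water volume with soil
Step 2: V_solids = 56.7 - 23.9 = 32.8 mL
Step 3: Particle density = mass / V_solids = 86.4 / 32.8 = 2.63 g/cm^3

2.63


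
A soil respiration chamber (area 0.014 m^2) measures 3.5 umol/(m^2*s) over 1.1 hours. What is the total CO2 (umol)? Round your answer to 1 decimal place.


Step 1: Convert time to seconds: 1.1 hr * 3600 = 3960.0 s
Step 2: Total = flux * area * time_s
Step 3: Total = 3.5 * 0.014 * 3960.0
Step 4: Total = 194.0 umol

194.0


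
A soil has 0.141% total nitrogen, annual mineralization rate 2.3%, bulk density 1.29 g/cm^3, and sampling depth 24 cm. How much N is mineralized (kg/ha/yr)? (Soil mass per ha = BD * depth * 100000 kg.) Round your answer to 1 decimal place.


Step 1: Soil mass per ha = BD * depth * 100000 = 1.29 * 24 * 100000 = 3096000 kg
Step 2: Total N pool = soil mass * N%/100 = 3096000 * 0.141/100 = 4365.36 kg/ha
Step 3: N mineralized = N pool * rate%/100 = 4365.36 * 2.3/100 = 100.4 kg/ha/yr

100.4


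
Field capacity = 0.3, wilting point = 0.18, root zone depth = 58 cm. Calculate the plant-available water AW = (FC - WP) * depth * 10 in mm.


Step 1: Available water = (FC - WP) * depth * 10
Step 2: AW = (0.3 - 0.18) * 58 * 10
Step 3: AW = 0.12 * 58 * 10
Step 4: AW = 69.6 mm

69.6


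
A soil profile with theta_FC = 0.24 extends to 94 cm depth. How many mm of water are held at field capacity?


Step 1: Water (mm) = theta_FC * depth (cm) * 10
Step 2: Water = 0.24 * 94 * 10
Step 3: Water = 225.6 mm

225.6


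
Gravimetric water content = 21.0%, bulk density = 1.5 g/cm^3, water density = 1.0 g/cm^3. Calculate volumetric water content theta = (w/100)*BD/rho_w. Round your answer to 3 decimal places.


Step 1: theta = (w / 100) * BD / rho_w
Step 2: theta = (21.0 / 100) * 1.5 / 1.0
Step 3: theta = 0.21 * 1.5
Step 4: theta = 0.315

0.315


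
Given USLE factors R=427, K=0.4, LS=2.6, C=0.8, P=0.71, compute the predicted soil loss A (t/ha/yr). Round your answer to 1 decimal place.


Step 1: A = R * K * LS * C * P
Step 2: R * K = 427 * 0.4 = 170.8
Step 3: (R*K) * LS = 170.8 * 2.6 = 444.08
Step 4: * C * P = 444.08 * 0.8 * 0.71 = 252.2
Step 5: A = 252.2 t/(ha*yr)

252.2


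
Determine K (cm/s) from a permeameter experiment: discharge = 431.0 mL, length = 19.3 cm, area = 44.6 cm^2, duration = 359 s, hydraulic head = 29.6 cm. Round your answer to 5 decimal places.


Step 1: K = Q * L / (A * t * h)
Step 2: Numerator = 431.0 * 19.3 = 8318.3
Step 3: Denominator = 44.6 * 359 * 29.6 = 473937.44
Step 4: K = 8318.3 / 473937.44 = 0.01755 cm/s

0.01755


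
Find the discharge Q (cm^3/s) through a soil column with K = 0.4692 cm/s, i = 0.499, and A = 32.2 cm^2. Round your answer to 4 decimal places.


Step 1: Apply Darcy's law: Q = K * i * A
Step 2: Q = 0.4692 * 0.499 * 32.2
Step 3: Q = 7.539 cm^3/s

7.539


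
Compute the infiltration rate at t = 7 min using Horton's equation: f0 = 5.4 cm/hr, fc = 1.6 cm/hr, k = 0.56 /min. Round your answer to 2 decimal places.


Step 1: f = fc + (f0 - fc) * exp(-k * t)
Step 2: exp(-0.56 * 7) = 0.019841
Step 3: f = 1.6 + (5.4 - 1.6) * 0.019841
Step 4: f = 1.6 + 3.8 * 0.019841
Step 5: f = 1.68 cm/hr

1.68


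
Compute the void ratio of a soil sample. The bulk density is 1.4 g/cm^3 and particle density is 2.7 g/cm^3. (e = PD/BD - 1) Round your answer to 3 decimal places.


Step 1: e = PD / BD - 1
Step 2: e = 2.7 / 1.4 - 1
Step 3: e = 1.92857 - 1
Step 4: e = 0.929

0.929


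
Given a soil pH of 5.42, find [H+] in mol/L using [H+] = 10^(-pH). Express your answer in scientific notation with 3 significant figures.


Step 1: [H+] = 10^(-pH)
Step 2: [H+] = 10^(-5.42)
Step 3: [H+] = 3.80e-06 mol/L

3.80e-06


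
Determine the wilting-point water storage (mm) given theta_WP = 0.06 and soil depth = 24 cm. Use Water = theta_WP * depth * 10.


Step 1: Water (mm) = theta_WP * depth * 10
Step 2: Water = 0.06 * 24 * 10
Step 3: Water = 14.4 mm

14.4


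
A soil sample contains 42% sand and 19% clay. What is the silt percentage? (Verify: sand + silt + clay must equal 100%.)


Step 1: sand + silt + clay = 100%
Step 2: silt = 100 - sand - clay
Step 3: silt = 100 - 42 - 19
Step 4: silt = 39%

39


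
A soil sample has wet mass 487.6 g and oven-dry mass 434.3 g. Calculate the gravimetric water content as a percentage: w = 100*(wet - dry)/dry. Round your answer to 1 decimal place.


Step 1: Water mass = wet - dry = 487.6 - 434.3 = 53.3 g
Step 2: w = 100 * water mass / dry mass
Step 3: w = 100 * 53.3 / 434.3 = 12.3%

12.3


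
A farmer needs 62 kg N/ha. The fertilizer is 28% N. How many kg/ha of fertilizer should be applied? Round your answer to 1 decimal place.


Step 1: Fertilizer rate = target N / (N content / 100)
Step 2: Rate = 62 / (28 / 100)
Step 3: Rate = 62 / 0.28
Step 4: Rate = 221.4 kg/ha

221.4


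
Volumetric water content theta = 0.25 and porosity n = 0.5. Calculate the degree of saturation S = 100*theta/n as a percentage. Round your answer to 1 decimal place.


Step 1: S = 100 * theta_v / n
Step 2: S = 100 * 0.25 / 0.5
Step 3: S = 50.0%

50.0


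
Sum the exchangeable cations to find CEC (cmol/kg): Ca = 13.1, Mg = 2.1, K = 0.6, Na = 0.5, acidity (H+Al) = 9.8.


Step 1: CEC = Ca + Mg + K + Na + (H+Al)
Step 2: CEC = 13.1 + 2.1 + 0.6 + 0.5 + 9.8
Step 3: CEC = 26.1 cmol/kg

26.1


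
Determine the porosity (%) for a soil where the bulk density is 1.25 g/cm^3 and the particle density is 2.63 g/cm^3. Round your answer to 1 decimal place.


Step 1: Formula: n = 100 * (1 - BD / PD)
Step 2: n = 100 * (1 - 1.25 / 2.63)
Step 3: n = 100 * (1 - 0.47529)
Step 4: n = 52.5%

52.5


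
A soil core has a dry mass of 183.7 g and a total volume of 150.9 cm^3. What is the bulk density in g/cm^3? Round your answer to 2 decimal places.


Step 1: Identify the formula: BD = dry mass / volume
Step 2: Substitute values: BD = 183.7 / 150.9
Step 3: BD = 1.22 g/cm^3

1.22


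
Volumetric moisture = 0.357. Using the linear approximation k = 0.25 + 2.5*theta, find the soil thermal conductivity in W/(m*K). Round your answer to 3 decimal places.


Step 1: k = 0.25 + 2.5 * theta
Step 2: k = 0.25 + 2.5 * 0.357
Step 3: k = 0.25 + 0.893
Step 4: k = 1.143 W/(m*K)

1.143


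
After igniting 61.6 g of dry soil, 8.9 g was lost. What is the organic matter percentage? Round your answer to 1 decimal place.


Step 1: OM% = 100 * LOI / sample mass
Step 2: OM = 100 * 8.9 / 61.6
Step 3: OM = 14.4%

14.4


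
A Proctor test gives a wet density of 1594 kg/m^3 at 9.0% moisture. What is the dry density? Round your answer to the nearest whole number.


Step 1: Dry density = wet density / (1 + w/100)
Step 2: Dry density = 1594 / (1 + 9.0/100)
Step 3: Dry density = 1594 / 1.09
Step 4: Dry density = 1462 kg/m^3

1462


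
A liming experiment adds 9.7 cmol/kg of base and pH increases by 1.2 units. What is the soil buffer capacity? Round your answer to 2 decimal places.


Step 1: BC = change in base / change in pH
Step 2: BC = 9.7 / 1.2
Step 3: BC = 8.08 cmol/(kg*pH unit)

8.08


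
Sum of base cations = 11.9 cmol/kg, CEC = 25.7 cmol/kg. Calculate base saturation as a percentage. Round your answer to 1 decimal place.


Step 1: BS = 100 * (sum of bases) / CEC
Step 2: BS = 100 * 11.9 / 25.7
Step 3: BS = 46.3%

46.3


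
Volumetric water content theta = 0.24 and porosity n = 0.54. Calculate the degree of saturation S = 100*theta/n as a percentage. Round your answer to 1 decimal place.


Step 1: S = 100 * theta_v / n
Step 2: S = 100 * 0.24 / 0.54
Step 3: S = 44.4%

44.4


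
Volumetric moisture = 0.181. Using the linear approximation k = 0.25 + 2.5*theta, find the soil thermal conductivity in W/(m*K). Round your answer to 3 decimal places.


Step 1: k = 0.25 + 2.5 * theta
Step 2: k = 0.25 + 2.5 * 0.181
Step 3: k = 0.25 + 0.453
Step 4: k = 0.703 W/(m*K)

0.703


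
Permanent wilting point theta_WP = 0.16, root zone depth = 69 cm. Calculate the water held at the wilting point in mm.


Step 1: Water (mm) = theta_WP * depth * 10
Step 2: Water = 0.16 * 69 * 10
Step 3: Water = 110.4 mm

110.4


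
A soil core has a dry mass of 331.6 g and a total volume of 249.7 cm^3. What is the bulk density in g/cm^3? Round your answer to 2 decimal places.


Step 1: Identify the formula: BD = dry mass / volume
Step 2: Substitute values: BD = 331.6 / 249.7
Step 3: BD = 1.33 g/cm^3

1.33


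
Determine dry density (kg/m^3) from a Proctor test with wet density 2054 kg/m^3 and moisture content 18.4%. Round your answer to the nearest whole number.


Step 1: Dry density = wet density / (1 + w/100)
Step 2: Dry density = 2054 / (1 + 18.4/100)
Step 3: Dry density = 2054 / 1.184
Step 4: Dry density = 1735 kg/m^3

1735


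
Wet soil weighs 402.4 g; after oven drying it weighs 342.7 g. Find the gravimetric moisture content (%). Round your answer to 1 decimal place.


Step 1: Water mass = wet - dry = 402.4 - 342.7 = 59.7 g
Step 2: w = 100 * water mass / dry mass
Step 3: w = 100 * 59.7 / 342.7 = 17.4%

17.4


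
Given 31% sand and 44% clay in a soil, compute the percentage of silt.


Step 1: sand + silt + clay = 100%
Step 2: silt = 100 - sand - clay
Step 3: silt = 100 - 31 - 44
Step 4: silt = 25%

25


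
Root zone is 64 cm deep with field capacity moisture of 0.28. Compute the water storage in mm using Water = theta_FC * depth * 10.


Step 1: Water (mm) = theta_FC * depth (cm) * 10
Step 2: Water = 0.28 * 64 * 10
Step 3: Water = 179.2 mm

179.2


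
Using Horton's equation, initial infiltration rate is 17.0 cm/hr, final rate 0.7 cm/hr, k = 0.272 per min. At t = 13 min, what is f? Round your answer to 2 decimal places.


Step 1: f = fc + (f0 - fc) * exp(-k * t)
Step 2: exp(-0.272 * 13) = 0.02913
Step 3: f = 0.7 + (17.0 - 0.7) * 0.02913
Step 4: f = 0.7 + 16.3 * 0.02913
Step 5: f = 1.17 cm/hr

1.17


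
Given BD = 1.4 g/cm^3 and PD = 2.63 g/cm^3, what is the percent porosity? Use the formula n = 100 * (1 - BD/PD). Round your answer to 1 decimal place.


Step 1: Formula: n = 100 * (1 - BD / PD)
Step 2: n = 100 * (1 - 1.4 / 2.63)
Step 3: n = 100 * (1 - 0.53232)
Step 4: n = 46.8%

46.8


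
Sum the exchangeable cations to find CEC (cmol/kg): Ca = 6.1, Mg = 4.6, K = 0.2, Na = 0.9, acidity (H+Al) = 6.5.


Step 1: CEC = Ca + Mg + K + Na + (H+Al)
Step 2: CEC = 6.1 + 4.6 + 0.2 + 0.9 + 6.5
Step 3: CEC = 18.3 cmol/kg

18.3


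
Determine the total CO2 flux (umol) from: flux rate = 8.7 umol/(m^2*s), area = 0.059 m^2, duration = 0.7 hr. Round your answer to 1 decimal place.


Step 1: Convert time to seconds: 0.7 hr * 3600 = 2520.0 s
Step 2: Total = flux * area * time_s
Step 3: Total = 8.7 * 0.059 * 2520.0
Step 4: Total = 1293.5 umol

1293.5


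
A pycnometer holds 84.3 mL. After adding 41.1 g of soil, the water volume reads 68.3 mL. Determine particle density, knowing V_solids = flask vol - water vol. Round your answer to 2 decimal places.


Step 1: Volume of solids = flask volume - water volume with soil
Step 2: V_solids = 84.3 - 68.3 = 16.0 mL
Step 3: Particle density = mass / V_solids = 41.1 / 16.0 = 2.57 g/cm^3

2.57


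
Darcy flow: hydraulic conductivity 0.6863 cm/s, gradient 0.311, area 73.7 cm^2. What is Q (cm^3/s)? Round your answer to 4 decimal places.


Step 1: Apply Darcy's law: Q = K * i * A
Step 2: Q = 0.6863 * 0.311 * 73.7
Step 3: Q = 15.7305 cm^3/s

15.7305


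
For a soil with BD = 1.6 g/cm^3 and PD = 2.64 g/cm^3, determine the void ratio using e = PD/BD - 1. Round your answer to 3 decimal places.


Step 1: e = PD / BD - 1
Step 2: e = 2.64 / 1.6 - 1
Step 3: e = 1.65 - 1
Step 4: e = 0.65

0.65


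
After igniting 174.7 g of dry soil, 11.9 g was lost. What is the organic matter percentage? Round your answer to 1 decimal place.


Step 1: OM% = 100 * LOI / sample mass
Step 2: OM = 100 * 11.9 / 174.7
Step 3: OM = 6.8%

6.8


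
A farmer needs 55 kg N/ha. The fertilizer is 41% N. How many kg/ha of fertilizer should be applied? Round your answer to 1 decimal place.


Step 1: Fertilizer rate = target N / (N content / 100)
Step 2: Rate = 55 / (41 / 100)
Step 3: Rate = 55 / 0.41
Step 4: Rate = 134.1 kg/ha

134.1


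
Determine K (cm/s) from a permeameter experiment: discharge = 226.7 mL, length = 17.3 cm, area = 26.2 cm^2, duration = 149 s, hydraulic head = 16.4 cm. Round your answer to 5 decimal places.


Step 1: K = Q * L / (A * t * h)
Step 2: Numerator = 226.7 * 17.3 = 3921.91
Step 3: Denominator = 26.2 * 149 * 16.4 = 64022.32
Step 4: K = 3921.91 / 64022.32 = 0.06126 cm/s

0.06126


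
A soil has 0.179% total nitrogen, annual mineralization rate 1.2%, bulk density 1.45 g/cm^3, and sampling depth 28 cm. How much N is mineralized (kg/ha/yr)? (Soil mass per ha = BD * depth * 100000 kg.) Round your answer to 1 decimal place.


Step 1: Soil mass per ha = BD * depth * 100000 = 1.45 * 28 * 100000 = 4060000 kg
Step 2: Total N pool = soil mass * N%/100 = 4060000 * 0.179/100 = 7267.4 kg/ha
Step 3: N mineralized = N pool * rate%/100 = 7267.4 * 1.2/100 = 87.2 kg/ha/yr

87.2


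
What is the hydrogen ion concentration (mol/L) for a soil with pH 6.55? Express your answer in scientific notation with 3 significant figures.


Step 1: [H+] = 10^(-pH)
Step 2: [H+] = 10^(-6.55)
Step 3: [H+] = 2.82e-07 mol/L

2.82e-07


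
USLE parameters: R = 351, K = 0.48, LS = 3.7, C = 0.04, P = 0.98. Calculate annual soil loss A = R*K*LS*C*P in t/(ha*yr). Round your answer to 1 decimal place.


Step 1: A = R * K * LS * C * P
Step 2: R * K = 351 * 0.48 = 168.48
Step 3: (R*K) * LS = 168.48 * 3.7 = 623.376
Step 4: * C * P = 623.376 * 0.04 * 0.98 = 24.4
Step 5: A = 24.4 t/(ha*yr)

24.4


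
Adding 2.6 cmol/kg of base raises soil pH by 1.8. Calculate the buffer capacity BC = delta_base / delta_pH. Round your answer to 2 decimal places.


Step 1: BC = change in base / change in pH
Step 2: BC = 2.6 / 1.8
Step 3: BC = 1.44 cmol/(kg*pH unit)

1.44


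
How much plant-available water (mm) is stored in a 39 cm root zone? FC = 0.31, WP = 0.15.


Step 1: Available water = (FC - WP) * depth * 10
Step 2: AW = (0.31 - 0.15) * 39 * 10
Step 3: AW = 0.16 * 39 * 10
Step 4: AW = 62.4 mm

62.4


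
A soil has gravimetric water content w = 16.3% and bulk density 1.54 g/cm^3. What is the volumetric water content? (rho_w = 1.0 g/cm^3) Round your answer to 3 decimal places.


Step 1: theta = (w / 100) * BD / rho_w
Step 2: theta = (16.3 / 100) * 1.54 / 1.0
Step 3: theta = 0.163 * 1.54
Step 4: theta = 0.251

0.251


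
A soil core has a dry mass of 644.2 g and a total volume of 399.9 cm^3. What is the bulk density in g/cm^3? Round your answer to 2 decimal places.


Step 1: Identify the formula: BD = dry mass / volume
Step 2: Substitute values: BD = 644.2 / 399.9
Step 3: BD = 1.61 g/cm^3

1.61


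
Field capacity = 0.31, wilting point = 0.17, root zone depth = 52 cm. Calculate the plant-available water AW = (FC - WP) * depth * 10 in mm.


Step 1: Available water = (FC - WP) * depth * 10
Step 2: AW = (0.31 - 0.17) * 52 * 10
Step 3: AW = 0.14 * 52 * 10
Step 4: AW = 72.8 mm

72.8


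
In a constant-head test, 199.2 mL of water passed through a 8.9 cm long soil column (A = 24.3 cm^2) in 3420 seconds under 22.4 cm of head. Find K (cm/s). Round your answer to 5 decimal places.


Step 1: K = Q * L / (A * t * h)
Step 2: Numerator = 199.2 * 8.9 = 1772.88
Step 3: Denominator = 24.3 * 3420 * 22.4 = 1861574.4
Step 4: K = 1772.88 / 1861574.4 = 0.00095 cm/s

0.00095


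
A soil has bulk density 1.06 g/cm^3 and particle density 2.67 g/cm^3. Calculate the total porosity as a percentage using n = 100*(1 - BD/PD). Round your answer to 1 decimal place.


Step 1: Formula: n = 100 * (1 - BD / PD)
Step 2: n = 100 * (1 - 1.06 / 2.67)
Step 3: n = 100 * (1 - 0.397)
Step 4: n = 60.3%

60.3


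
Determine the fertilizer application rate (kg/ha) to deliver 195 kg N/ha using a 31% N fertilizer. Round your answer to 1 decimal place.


Step 1: Fertilizer rate = target N / (N content / 100)
Step 2: Rate = 195 / (31 / 100)
Step 3: Rate = 195 / 0.31
Step 4: Rate = 629.0 kg/ha

629.0


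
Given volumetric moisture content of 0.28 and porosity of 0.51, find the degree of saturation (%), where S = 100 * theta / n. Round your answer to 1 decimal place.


Step 1: S = 100 * theta_v / n
Step 2: S = 100 * 0.28 / 0.51
Step 3: S = 54.9%

54.9


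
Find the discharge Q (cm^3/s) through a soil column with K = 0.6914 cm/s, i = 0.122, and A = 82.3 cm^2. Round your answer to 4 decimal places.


Step 1: Apply Darcy's law: Q = K * i * A
Step 2: Q = 0.6914 * 0.122 * 82.3
Step 3: Q = 6.9421 cm^3/s

6.9421


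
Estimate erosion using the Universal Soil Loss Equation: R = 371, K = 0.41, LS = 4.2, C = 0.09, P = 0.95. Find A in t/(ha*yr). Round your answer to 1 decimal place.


Step 1: A = R * K * LS * C * P
Step 2: R * K = 371 * 0.41 = 152.11
Step 3: (R*K) * LS = 152.11 * 4.2 = 638.862
Step 4: * C * P = 638.862 * 0.09 * 0.95 = 54.6
Step 5: A = 54.6 t/(ha*yr)

54.6


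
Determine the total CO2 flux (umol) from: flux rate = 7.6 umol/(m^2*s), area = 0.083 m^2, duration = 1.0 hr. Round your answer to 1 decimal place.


Step 1: Convert time to seconds: 1.0 hr * 3600 = 3600.0 s
Step 2: Total = flux * area * time_s
Step 3: Total = 7.6 * 0.083 * 3600.0
Step 4: Total = 2270.9 umol

2270.9


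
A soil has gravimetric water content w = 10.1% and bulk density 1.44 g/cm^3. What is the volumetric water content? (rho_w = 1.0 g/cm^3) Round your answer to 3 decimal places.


Step 1: theta = (w / 100) * BD / rho_w
Step 2: theta = (10.1 / 100) * 1.44 / 1.0
Step 3: theta = 0.101 * 1.44
Step 4: theta = 0.145

0.145


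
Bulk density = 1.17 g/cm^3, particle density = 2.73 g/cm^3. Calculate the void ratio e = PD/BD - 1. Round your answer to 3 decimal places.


Step 1: e = PD / BD - 1
Step 2: e = 2.73 / 1.17 - 1
Step 3: e = 2.33333 - 1
Step 4: e = 1.333

1.333


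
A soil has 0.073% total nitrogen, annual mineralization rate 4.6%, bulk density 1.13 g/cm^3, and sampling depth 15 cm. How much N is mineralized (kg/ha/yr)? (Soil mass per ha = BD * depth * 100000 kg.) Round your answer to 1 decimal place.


Step 1: Soil mass per ha = BD * depth * 100000 = 1.13 * 15 * 100000 = 1695000 kg
Step 2: Total N pool = soil mass * N%/100 = 1695000 * 0.073/100 = 1237.35 kg/ha
Step 3: N mineralized = N pool * rate%/100 = 1237.35 * 4.6/100 = 56.9 kg/ha/yr

56.9


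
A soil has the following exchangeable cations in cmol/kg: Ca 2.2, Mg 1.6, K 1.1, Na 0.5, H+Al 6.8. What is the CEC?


Step 1: CEC = Ca + Mg + K + Na + (H+Al)
Step 2: CEC = 2.2 + 1.6 + 1.1 + 0.5 + 6.8
Step 3: CEC = 12.2 cmol/kg

12.2


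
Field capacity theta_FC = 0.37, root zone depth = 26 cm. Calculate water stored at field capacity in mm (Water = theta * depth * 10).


Step 1: Water (mm) = theta_FC * depth (cm) * 10
Step 2: Water = 0.37 * 26 * 10
Step 3: Water = 96.2 mm

96.2


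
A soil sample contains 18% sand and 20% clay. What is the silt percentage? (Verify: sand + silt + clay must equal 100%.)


Step 1: sand + silt + clay = 100%
Step 2: silt = 100 - sand - clay
Step 3: silt = 100 - 18 - 20
Step 4: silt = 62%

62


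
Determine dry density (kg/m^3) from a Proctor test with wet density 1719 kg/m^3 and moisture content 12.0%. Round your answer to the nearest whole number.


Step 1: Dry density = wet density / (1 + w/100)
Step 2: Dry density = 1719 / (1 + 12.0/100)
Step 3: Dry density = 1719 / 1.12
Step 4: Dry density = 1535 kg/m^3

1535


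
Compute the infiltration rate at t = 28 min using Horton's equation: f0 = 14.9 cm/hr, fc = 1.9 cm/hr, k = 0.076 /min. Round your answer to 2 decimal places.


Step 1: f = fc + (f0 - fc) * exp(-k * t)
Step 2: exp(-0.076 * 28) = 0.119075
Step 3: f = 1.9 + (14.9 - 1.9) * 0.119075
Step 4: f = 1.9 + 13.0 * 0.119075
Step 5: f = 3.45 cm/hr

3.45


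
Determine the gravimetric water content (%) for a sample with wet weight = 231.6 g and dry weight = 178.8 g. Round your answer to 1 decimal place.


Step 1: Water mass = wet - dry = 231.6 - 178.8 = 52.8 g
Step 2: w = 100 * water mass / dry mass
Step 3: w = 100 * 52.8 / 178.8 = 29.5%

29.5


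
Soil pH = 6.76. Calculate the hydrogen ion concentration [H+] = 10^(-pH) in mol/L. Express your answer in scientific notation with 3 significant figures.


Step 1: [H+] = 10^(-pH)
Step 2: [H+] = 10^(-6.76)
Step 3: [H+] = 1.74e-07 mol/L

1.74e-07
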